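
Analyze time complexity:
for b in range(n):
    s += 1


Per nesting level: O(n) = O(n)
Complexity: O(n)


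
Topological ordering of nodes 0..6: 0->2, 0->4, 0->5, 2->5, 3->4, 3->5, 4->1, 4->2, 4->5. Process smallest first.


Kahn's algorithm, process smallest node first
Order: [0, 3, 4, 1, 2, 5, 6]


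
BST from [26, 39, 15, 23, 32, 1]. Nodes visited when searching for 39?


BST root = 26
Search for 39: compare at each node
Path: [26, 39]


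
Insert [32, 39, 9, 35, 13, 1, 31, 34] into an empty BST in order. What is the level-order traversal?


Root = 32; build tree by BST insertion.
Level-Order traversal: [32, 9, 39, 1, 13, 35, 31, 34]


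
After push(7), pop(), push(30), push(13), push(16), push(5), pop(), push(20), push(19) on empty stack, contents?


push(7) -> [7]
pop() returns 7 -> []
push(30) -> [30]
push(13) -> [30, 13]
push(16) -> [30, 13, 16]
push(5) -> [30, 13, 16, 5]
pop() returns 5 -> [30, 13, 16]
push(20) -> [30, 13, 16, 20]
push(19) -> [30, 13, 16, 20, 19]
Final stack (bottom to top): [30, 13, 16, 20, 19]


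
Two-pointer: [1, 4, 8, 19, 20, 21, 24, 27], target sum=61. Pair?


Two pointers: lo=0, hi=7
No pair sums to 61


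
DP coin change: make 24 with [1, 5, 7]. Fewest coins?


dp[0]=0; dp[i]=1+min(dp[i-c] for c in coins)
...dp[19]=3, dp[20]=4, dp[21]=3, dp[22]=4, dp[23]=5, dp[24]=4
Minimum coins for 24 = 4


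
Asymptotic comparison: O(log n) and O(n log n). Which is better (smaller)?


logarithmic grows slower than linearithmic
O(log n) is asymptotically smaller; O(n log n) grows faster


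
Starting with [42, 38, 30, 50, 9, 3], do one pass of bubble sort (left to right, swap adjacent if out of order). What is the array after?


After one pass: [38, 30, 42, 9, 3, 50]


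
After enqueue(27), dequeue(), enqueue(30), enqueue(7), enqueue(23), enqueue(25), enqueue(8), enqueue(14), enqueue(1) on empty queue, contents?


enqueue(27) -> [27]
dequeue() returns 27 -> []
enqueue(30) -> [30]
enqueue(7) -> [30, 7]
enqueue(23) -> [30, 7, 23]
enqueue(25) -> [30, 7, 23, 25]
enqueue(8) -> [30, 7, 23, 25, 8]
enqueue(14) -> [30, 7, 23, 25, 8, 14]
enqueue(1) -> [30, 7, 23, 25, 8, 14, 1]
Final queue (front to back): [30, 7, 23, 25, 8, 14, 1]


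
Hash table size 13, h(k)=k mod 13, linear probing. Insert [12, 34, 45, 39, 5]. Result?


Insertions: 12->slot 12; 34->slot 8; 45->slot 6; 39->slot 0; 5->slot 5
Table: [39, None, None, None, None, 5, 45, None, 34, None, None, None, 12]


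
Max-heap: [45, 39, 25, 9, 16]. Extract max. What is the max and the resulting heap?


Max = 45
Replace root with last, heapify down
Resulting heap: [39, 16, 25, 9]


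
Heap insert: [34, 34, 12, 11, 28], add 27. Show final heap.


Append 27: [34, 34, 12, 11, 28, 27]
Bubble up: swap idx 5(27) with idx 2(12)
Result: [34, 34, 27, 11, 28, 12]


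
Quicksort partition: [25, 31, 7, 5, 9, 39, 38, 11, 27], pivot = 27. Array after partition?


Elements <= 27 go left of pivot.
Result: [25, 7, 5, 9, 11, 27, 38, 31, 39], pivot at index 5


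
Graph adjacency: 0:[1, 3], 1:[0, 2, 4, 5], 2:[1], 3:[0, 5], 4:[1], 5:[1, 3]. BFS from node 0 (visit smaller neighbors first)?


BFS queue: start with [0]
Visit order: [0, 1, 3, 2, 4, 5]


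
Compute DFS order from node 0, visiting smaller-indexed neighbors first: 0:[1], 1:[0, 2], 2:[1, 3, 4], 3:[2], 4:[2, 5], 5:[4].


DFS stack-based: start with [0]
Visit order: [0, 1, 2, 3, 4, 5]


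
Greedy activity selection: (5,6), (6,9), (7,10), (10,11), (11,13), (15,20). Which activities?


Greedy: pick earliest-ending, then skip overlaps.
Selected (5 activities): [(5, 6), (6, 9), (10, 11), (11, 13), (15, 20)]


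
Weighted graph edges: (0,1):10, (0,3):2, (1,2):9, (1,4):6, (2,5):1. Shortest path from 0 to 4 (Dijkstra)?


Dijkstra from 0:
Distances: {0: 0, 1: 10, 2: 19, 3: 2, 4: 16, 5: 20}
Shortest distance to 4 = 16, path = [0, 1, 4]


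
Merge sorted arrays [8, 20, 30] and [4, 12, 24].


Compare heads, take smaller each step.
Merged: [4, 8, 12, 20, 24, 30]


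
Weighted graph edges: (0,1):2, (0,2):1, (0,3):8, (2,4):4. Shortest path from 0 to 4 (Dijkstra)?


Dijkstra from 0:
Distances: {0: 0, 1: 2, 2: 1, 3: 8, 4: 5}
Shortest distance to 4 = 5, path = [0, 2, 4]


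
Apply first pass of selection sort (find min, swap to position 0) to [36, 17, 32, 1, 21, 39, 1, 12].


After one pass: [1, 17, 32, 36, 21, 39, 1, 12]


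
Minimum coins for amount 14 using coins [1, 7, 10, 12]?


dp[0]=0; dp[i]=1+min(dp[i-c] for c in coins)
...dp[9]=3, dp[10]=1, dp[11]=2, dp[12]=1, dp[13]=2, dp[14]=2
Minimum coins for 14 = 2


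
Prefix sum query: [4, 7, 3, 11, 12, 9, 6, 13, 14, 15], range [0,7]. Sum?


Prefix sums: [0, 4, 11, 14, 25, 37, 46, 52, 65, 79, 94]
Sum[0..7] = prefix[8] - prefix[0] = 65 - 0 = 65


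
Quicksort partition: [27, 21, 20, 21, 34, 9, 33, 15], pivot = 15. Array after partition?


Elements <= 15 go left of pivot.
Result: [9, 15, 20, 21, 34, 27, 33, 21], pivot at index 1


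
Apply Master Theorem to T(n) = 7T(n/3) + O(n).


a=7, b=3, c=1. log_3(7)=1.771 > c=1. Case 1: O(n^log_b(a)) = O(n^1.771)
Complexity: O(n^1.771)


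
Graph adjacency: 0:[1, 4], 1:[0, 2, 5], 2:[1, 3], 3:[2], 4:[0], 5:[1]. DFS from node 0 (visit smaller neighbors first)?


DFS stack-based: start with [0]
Visit order: [0, 1, 2, 3, 5, 4]


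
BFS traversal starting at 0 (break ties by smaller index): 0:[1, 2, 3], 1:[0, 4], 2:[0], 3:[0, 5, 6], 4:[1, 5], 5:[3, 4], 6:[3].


BFS queue: start with [0]
Visit order: [0, 1, 2, 3, 4, 5, 6]


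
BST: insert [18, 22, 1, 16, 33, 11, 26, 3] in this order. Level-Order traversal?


Root = 18; build tree by BST insertion.
Level-Order traversal: [18, 1, 22, 16, 33, 11, 26, 3]


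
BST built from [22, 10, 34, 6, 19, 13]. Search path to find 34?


BST root = 22
Search for 34: compare at each node
Path: [22, 34]


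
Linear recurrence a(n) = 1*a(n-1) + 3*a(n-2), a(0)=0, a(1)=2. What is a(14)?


Build bottom-up:
...a(12)=12320, a(13)=28418, a(14)=1*28418+3*12320=65378


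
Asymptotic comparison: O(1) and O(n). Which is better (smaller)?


constant grows slower than linear
O(1) is asymptotically smaller; O(n) grows faster


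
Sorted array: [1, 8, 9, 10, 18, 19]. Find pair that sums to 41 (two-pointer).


Two pointers: lo=0, hi=5
No pair sums to 41


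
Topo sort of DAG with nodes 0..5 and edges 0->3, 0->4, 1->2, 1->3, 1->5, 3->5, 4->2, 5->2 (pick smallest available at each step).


Kahn's algorithm, process smallest node first
Order: [0, 1, 3, 4, 5, 2]


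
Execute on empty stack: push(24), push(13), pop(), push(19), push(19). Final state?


push(24) -> [24]
push(13) -> [24, 13]
pop() returns 13 -> [24]
push(19) -> [24, 19]
push(19) -> [24, 19, 19]
Final stack (bottom to top): [24, 19, 19]


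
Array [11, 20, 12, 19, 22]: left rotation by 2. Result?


Left rotate by 2: [12, 19, 22, 11, 20]


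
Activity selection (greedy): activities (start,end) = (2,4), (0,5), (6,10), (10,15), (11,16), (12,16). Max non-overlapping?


Greedy: pick earliest-ending, then skip overlaps.
Selected (3 activities): [(2, 4), (6, 10), (10, 15)]


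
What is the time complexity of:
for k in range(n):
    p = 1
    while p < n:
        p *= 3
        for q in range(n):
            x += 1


Per nesting level: O(n) * O(log n) * O(n) = O(n^2 log n)
Complexity: O(n^2 log n)


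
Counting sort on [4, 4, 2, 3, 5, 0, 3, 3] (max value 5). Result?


Count array: [1, 0, 1, 3, 2, 1]
Reconstruct: [0, 2, 3, 3, 3, 4, 4, 5]


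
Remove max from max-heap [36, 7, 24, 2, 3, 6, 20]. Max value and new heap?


Max = 36
Replace root with last, heapify down
Resulting heap: [24, 7, 20, 2, 3, 6]


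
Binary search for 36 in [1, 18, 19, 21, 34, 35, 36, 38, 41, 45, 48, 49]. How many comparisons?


Search for 36:
[0,11] mid=5 arr[5]=35
[6,11] mid=8 arr[8]=41
[6,7] mid=6 arr[6]=36
Total: 3 comparisons


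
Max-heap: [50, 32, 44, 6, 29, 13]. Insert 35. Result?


Append 35: [50, 32, 44, 6, 29, 13, 35]
Bubble up: no swaps needed
Result: [50, 32, 44, 6, 29, 13, 35]


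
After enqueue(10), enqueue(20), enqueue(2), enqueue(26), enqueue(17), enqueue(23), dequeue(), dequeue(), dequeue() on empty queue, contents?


enqueue(10) -> [10]
enqueue(20) -> [10, 20]
enqueue(2) -> [10, 20, 2]
enqueue(26) -> [10, 20, 2, 26]
enqueue(17) -> [10, 20, 2, 26, 17]
enqueue(23) -> [10, 20, 2, 26, 17, 23]
dequeue() returns 10 -> [20, 2, 26, 17, 23]
dequeue() returns 20 -> [2, 26, 17, 23]
dequeue() returns 2 -> [26, 17, 23]
Final queue (front to back): [26, 17, 23]


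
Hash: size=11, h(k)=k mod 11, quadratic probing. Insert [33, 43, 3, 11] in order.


Insertions: 33->slot 0; 43->slot 10; 3->slot 3; 11->slot 1
Table: [33, 11, None, 3, None, None, None, None, None, None, 43]


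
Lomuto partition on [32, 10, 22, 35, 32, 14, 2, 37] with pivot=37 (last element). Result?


Elements <= 37 go left of pivot.
Result: [32, 10, 22, 35, 32, 14, 2, 37], pivot at index 7


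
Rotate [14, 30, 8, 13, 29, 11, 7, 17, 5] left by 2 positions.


Left rotate by 2: [8, 13, 29, 11, 7, 17, 5, 14, 30]


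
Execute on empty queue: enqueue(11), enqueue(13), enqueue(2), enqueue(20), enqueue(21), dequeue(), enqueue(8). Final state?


enqueue(11) -> [11]
enqueue(13) -> [11, 13]
enqueue(2) -> [11, 13, 2]
enqueue(20) -> [11, 13, 2, 20]
enqueue(21) -> [11, 13, 2, 20, 21]
dequeue() returns 11 -> [13, 2, 20, 21]
enqueue(8) -> [13, 2, 20, 21, 8]
Final queue (front to back): [13, 2, 20, 21, 8]


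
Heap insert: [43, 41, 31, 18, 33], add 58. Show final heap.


Append 58: [43, 41, 31, 18, 33, 58]
Bubble up: swap idx 5(58) with idx 2(31); swap idx 2(58) with idx 0(43)
Result: [58, 41, 43, 18, 33, 31]


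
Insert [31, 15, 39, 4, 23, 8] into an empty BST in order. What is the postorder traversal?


Root = 31; build tree by BST insertion.
Postorder traversal: [8, 4, 23, 15, 39, 31]


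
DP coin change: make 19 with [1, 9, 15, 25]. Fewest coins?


dp[0]=0; dp[i]=1+min(dp[i-c] for c in coins)
...dp[14]=6, dp[15]=1, dp[16]=2, dp[17]=3, dp[18]=2, dp[19]=3
Minimum coins for 19 = 3


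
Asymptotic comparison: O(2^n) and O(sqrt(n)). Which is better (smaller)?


sublinear grows slower than exponential
O(sqrt(n)) is asymptotically smaller; O(2^n) grows faster


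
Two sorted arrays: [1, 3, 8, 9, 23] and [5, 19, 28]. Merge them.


Compare heads, take smaller each step.
Merged: [1, 3, 5, 8, 9, 19, 23, 28]


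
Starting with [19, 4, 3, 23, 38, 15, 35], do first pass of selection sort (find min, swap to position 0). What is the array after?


After one pass: [3, 4, 19, 23, 38, 15, 35]


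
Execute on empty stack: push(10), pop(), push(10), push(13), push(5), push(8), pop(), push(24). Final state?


push(10) -> [10]
pop() returns 10 -> []
push(10) -> [10]
push(13) -> [10, 13]
push(5) -> [10, 13, 5]
push(8) -> [10, 13, 5, 8]
pop() returns 8 -> [10, 13, 5]
push(24) -> [10, 13, 5, 24]
Final stack (bottom to top): [10, 13, 5, 24]


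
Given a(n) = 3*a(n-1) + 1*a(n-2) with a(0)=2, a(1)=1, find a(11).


Build bottom-up:
...a(9)=20824, a(10)=68777, a(11)=3*68777+1*20824=227155


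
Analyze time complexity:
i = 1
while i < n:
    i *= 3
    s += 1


Per nesting level: O(log n) = O(log n)
Complexity: O(log n)


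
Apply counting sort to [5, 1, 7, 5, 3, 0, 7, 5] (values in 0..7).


Count array: [1, 1, 0, 1, 0, 3, 0, 2]
Reconstruct: [0, 1, 3, 5, 5, 5, 7, 7]


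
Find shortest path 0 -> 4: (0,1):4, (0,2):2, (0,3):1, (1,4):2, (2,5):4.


Dijkstra from 0:
Distances: {0: 0, 1: 4, 2: 2, 3: 1, 4: 6, 5: 6}
Shortest distance to 4 = 6, path = [0, 1, 4]


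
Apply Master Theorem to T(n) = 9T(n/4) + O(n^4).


a=9, b=4, c=4. log_4(9)=1.585 < c=4. Case 3: O(n^c) = O(n^4)
Complexity: O(n^4)


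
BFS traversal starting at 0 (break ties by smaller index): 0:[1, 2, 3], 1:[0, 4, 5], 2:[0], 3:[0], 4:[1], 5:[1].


BFS queue: start with [0]
Visit order: [0, 1, 2, 3, 4, 5]


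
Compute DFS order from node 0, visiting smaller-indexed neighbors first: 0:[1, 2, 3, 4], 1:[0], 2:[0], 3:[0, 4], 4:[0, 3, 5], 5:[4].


DFS stack-based: start with [0]
Visit order: [0, 1, 2, 3, 4, 5]


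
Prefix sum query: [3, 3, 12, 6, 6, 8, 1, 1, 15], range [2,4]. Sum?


Prefix sums: [0, 3, 6, 18, 24, 30, 38, 39, 40, 55]
Sum[2..4] = prefix[5] - prefix[2] = 30 - 6 = 24


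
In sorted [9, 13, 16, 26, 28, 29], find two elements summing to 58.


Two pointers: lo=0, hi=5
No pair sums to 58


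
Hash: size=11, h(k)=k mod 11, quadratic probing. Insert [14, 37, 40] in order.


Insertions: 14->slot 3; 37->slot 4; 40->slot 7
Table: [None, None, None, 14, 37, None, None, 40, None, None, None]


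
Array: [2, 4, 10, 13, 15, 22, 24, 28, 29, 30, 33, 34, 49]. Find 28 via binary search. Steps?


Search for 28:
[0,12] mid=6 arr[6]=24
[7,12] mid=9 arr[9]=30
[7,8] mid=7 arr[7]=28
Total: 3 comparisons


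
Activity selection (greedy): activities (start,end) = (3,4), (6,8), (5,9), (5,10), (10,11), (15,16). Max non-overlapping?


Greedy: pick earliest-ending, then skip overlaps.
Selected (4 activities): [(3, 4), (6, 8), (10, 11), (15, 16)]


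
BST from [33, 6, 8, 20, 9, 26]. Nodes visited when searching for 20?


BST root = 33
Search for 20: compare at each node
Path: [33, 6, 8, 20]


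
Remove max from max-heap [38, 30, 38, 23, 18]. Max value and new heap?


Max = 38
Replace root with last, heapify down
Resulting heap: [38, 30, 18, 23]


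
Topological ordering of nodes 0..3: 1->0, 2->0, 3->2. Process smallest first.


Kahn's algorithm, process smallest node first
Order: [1, 3, 2, 0]


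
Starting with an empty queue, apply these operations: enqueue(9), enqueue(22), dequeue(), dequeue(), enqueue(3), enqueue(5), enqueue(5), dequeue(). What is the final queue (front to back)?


enqueue(9) -> [9]
enqueue(22) -> [9, 22]
dequeue() returns 9 -> [22]
dequeue() returns 22 -> []
enqueue(3) -> [3]
enqueue(5) -> [3, 5]
enqueue(5) -> [3, 5, 5]
dequeue() returns 3 -> [5, 5]
Final queue (front to back): [5, 5]


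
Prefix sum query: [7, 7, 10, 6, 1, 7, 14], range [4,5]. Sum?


Prefix sums: [0, 7, 14, 24, 30, 31, 38, 52]
Sum[4..5] = prefix[6] - prefix[4] = 38 - 30 = 8


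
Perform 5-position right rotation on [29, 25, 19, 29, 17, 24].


Right rotate by 5: [25, 19, 29, 17, 24, 29]


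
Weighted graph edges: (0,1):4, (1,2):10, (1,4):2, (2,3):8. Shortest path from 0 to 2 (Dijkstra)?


Dijkstra from 0:
Distances: {0: 0, 1: 4, 2: 14, 3: 22, 4: 6}
Shortest distance to 2 = 14, path = [0, 1, 2]


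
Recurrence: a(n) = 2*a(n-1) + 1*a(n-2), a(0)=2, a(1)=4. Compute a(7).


Build bottom-up:
...a(5)=140, a(6)=338, a(7)=2*338+1*140=816


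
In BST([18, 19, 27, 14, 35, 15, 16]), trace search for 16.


BST root = 18
Search for 16: compare at each node
Path: [18, 14, 15, 16]


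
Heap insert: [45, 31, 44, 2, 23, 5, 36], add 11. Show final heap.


Append 11: [45, 31, 44, 2, 23, 5, 36, 11]
Bubble up: swap idx 7(11) with idx 3(2)
Result: [45, 31, 44, 11, 23, 5, 36, 2]


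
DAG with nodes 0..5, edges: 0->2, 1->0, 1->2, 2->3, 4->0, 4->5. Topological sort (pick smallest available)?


Kahn's algorithm, process smallest node first
Order: [1, 4, 0, 2, 3, 5]


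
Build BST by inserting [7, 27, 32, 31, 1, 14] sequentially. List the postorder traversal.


Root = 7; build tree by BST insertion.
Postorder traversal: [1, 14, 31, 32, 27, 7]


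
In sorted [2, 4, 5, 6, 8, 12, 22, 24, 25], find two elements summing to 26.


Two pointers: lo=0, hi=8
Found pair: (2, 24) summing to 26


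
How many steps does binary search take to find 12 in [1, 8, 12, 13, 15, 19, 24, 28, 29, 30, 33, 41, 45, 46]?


Search for 12:
[0,13] mid=6 arr[6]=24
[0,5] mid=2 arr[2]=12
Total: 2 comparisons


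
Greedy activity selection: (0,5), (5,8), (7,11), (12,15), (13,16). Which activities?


Greedy: pick earliest-ending, then skip overlaps.
Selected (3 activities): [(0, 5), (5, 8), (12, 15)]


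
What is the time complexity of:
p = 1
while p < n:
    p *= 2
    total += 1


Per nesting level: O(log n) = O(log n)
Complexity: O(log n)


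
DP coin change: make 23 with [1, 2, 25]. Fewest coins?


dp[0]=0; dp[i]=1+min(dp[i-c] for c in coins)
...dp[18]=9, dp[19]=10, dp[20]=10, dp[21]=11, dp[22]=11, dp[23]=12
Minimum coins for 23 = 12


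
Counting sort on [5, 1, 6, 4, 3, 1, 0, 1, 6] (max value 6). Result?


Count array: [1, 3, 0, 1, 1, 1, 2]
Reconstruct: [0, 1, 1, 1, 3, 4, 5, 6, 6]


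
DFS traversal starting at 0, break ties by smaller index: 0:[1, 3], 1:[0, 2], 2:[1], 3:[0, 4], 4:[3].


DFS stack-based: start with [0]
Visit order: [0, 1, 2, 3, 4]


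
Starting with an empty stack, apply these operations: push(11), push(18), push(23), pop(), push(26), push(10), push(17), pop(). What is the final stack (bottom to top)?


push(11) -> [11]
push(18) -> [11, 18]
push(23) -> [11, 18, 23]
pop() returns 23 -> [11, 18]
push(26) -> [11, 18, 26]
push(10) -> [11, 18, 26, 10]
push(17) -> [11, 18, 26, 10, 17]
pop() returns 17 -> [11, 18, 26, 10]
Final stack (bottom to top): [11, 18, 26, 10]


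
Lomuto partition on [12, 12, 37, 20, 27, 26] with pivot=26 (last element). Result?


Elements <= 26 go left of pivot.
Result: [12, 12, 20, 26, 27, 37], pivot at index 3


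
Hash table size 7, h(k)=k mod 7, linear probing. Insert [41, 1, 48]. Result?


Insertions: 41->slot 6; 1->slot 1; 48->slot 0
Table: [48, 1, None, None, None, None, 41]


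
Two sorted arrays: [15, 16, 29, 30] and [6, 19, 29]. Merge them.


Compare heads, take smaller each step.
Merged: [6, 15, 16, 19, 29, 29, 30]


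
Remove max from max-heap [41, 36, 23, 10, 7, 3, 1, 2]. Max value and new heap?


Max = 41
Replace root with last, heapify down
Resulting heap: [36, 10, 23, 2, 7, 3, 1]


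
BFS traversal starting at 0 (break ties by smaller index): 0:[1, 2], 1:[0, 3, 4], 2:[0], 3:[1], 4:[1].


BFS queue: start with [0]
Visit order: [0, 1, 2, 3, 4]


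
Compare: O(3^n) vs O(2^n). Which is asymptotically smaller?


exponential grows slower than exponential (base 3)
O(2^n) is asymptotically smaller; O(3^n) grows faster


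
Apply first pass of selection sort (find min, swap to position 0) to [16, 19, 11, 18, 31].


After one pass: [11, 19, 16, 18, 31]


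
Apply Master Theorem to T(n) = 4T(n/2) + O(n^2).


a=4, b=2, c=2. log_2(4)=2 = c=2. Case 2: O(n^c log n) = O(n^2 log n)
Complexity: O(n^2 log n)


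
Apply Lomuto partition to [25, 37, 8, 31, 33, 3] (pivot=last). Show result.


Elements <= 3 go left of pivot.
Result: [3, 37, 8, 31, 33, 25], pivot at index 0


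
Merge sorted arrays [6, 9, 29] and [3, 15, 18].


Compare heads, take smaller each step.
Merged: [3, 6, 9, 15, 18, 29]


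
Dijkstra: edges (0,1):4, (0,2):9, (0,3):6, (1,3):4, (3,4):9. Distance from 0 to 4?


Dijkstra from 0:
Distances: {0: 0, 1: 4, 2: 9, 3: 6, 4: 15}
Shortest distance to 4 = 15, path = [0, 3, 4]


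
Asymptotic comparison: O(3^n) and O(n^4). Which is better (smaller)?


quartic grows slower than exponential (base 3)
O(n^4) is asymptotically smaller; O(3^n) grows faster


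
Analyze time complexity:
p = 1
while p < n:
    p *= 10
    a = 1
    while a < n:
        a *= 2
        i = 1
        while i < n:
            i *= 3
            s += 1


Per nesting level: O(log n) * O(log n) * O(log n) = O((log n)^3)
Complexity: O((log n)^3)


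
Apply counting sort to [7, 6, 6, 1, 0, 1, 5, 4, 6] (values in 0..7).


Count array: [1, 2, 0, 0, 1, 1, 3, 1]
Reconstruct: [0, 1, 1, 4, 5, 6, 6, 6, 7]


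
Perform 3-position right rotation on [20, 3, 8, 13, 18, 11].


Right rotate by 3: [13, 18, 11, 20, 3, 8]


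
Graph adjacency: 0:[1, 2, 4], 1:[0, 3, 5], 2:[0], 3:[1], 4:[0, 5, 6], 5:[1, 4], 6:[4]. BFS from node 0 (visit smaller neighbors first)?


BFS queue: start with [0]
Visit order: [0, 1, 2, 4, 3, 5, 6]


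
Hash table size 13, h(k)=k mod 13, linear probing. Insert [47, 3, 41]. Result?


Insertions: 47->slot 8; 3->slot 3; 41->slot 2
Table: [None, None, 41, 3, None, None, None, None, 47, None, None, None, None]


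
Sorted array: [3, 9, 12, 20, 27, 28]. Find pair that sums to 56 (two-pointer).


Two pointers: lo=0, hi=5
No pair sums to 56


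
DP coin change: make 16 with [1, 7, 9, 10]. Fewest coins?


dp[0]=0; dp[i]=1+min(dp[i-c] for c in coins)
...dp[11]=2, dp[12]=3, dp[13]=4, dp[14]=2, dp[15]=3, dp[16]=2
Minimum coins for 16 = 2


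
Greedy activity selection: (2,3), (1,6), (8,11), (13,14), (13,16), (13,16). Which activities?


Greedy: pick earliest-ending, then skip overlaps.
Selected (3 activities): [(2, 3), (8, 11), (13, 14)]


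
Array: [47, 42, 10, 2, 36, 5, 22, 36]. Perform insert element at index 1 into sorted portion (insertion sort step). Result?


After one pass: [42, 47, 10, 2, 36, 5, 22, 36]


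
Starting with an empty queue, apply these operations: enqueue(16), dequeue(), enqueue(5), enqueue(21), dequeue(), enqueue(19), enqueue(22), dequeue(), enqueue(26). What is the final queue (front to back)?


enqueue(16) -> [16]
dequeue() returns 16 -> []
enqueue(5) -> [5]
enqueue(21) -> [5, 21]
dequeue() returns 5 -> [21]
enqueue(19) -> [21, 19]
enqueue(22) -> [21, 19, 22]
dequeue() returns 21 -> [19, 22]
enqueue(26) -> [19, 22, 26]
Final queue (front to back): [19, 22, 26]


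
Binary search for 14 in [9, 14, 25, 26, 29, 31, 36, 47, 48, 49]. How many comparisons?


Search for 14:
[0,9] mid=4 arr[4]=29
[0,3] mid=1 arr[1]=14
Total: 2 comparisons


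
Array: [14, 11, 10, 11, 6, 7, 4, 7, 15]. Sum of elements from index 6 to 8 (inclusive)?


Prefix sums: [0, 14, 25, 35, 46, 52, 59, 63, 70, 85]
Sum[6..8] = prefix[9] - prefix[6] = 85 - 59 = 26


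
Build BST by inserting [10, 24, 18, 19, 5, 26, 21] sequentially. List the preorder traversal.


Root = 10; build tree by BST insertion.
Preorder traversal: [10, 5, 24, 18, 19, 21, 26]


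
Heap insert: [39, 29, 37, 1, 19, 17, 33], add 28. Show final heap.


Append 28: [39, 29, 37, 1, 19, 17, 33, 28]
Bubble up: swap idx 7(28) with idx 3(1)
Result: [39, 29, 37, 28, 19, 17, 33, 1]


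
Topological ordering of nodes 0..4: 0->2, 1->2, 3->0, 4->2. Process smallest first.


Kahn's algorithm, process smallest node first
Order: [1, 3, 0, 4, 2]


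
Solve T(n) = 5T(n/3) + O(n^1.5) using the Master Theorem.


a=5, b=3, c=1.5. log_3(5)=1.465 < c=1.5. Case 3: O(n^c) = O(n^1.500)
Complexity: O(n^1.500)


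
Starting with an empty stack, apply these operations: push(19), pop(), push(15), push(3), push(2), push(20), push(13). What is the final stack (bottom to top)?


push(19) -> [19]
pop() returns 19 -> []
push(15) -> [15]
push(3) -> [15, 3]
push(2) -> [15, 3, 2]
push(20) -> [15, 3, 2, 20]
push(13) -> [15, 3, 2, 20, 13]
Final stack (bottom to top): [15, 3, 2, 20, 13]


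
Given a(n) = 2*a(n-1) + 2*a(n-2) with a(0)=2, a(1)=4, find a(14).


Build bottom-up:
...a(12)=272768, a(13)=745216, a(14)=2*745216+2*272768=2035968


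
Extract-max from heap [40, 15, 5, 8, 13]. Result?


Max = 40
Replace root with last, heapify down
Resulting heap: [15, 13, 5, 8]


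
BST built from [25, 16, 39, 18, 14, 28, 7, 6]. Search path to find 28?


BST root = 25
Search for 28: compare at each node
Path: [25, 39, 28]


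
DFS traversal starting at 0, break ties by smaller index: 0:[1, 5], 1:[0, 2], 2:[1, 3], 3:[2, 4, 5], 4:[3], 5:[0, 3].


DFS stack-based: start with [0]
Visit order: [0, 1, 2, 3, 4, 5]


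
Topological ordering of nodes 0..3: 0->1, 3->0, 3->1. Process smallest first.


Kahn's algorithm, process smallest node first
Order: [2, 3, 0, 1]


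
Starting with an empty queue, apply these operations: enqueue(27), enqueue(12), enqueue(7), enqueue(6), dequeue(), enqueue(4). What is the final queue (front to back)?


enqueue(27) -> [27]
enqueue(12) -> [27, 12]
enqueue(7) -> [27, 12, 7]
enqueue(6) -> [27, 12, 7, 6]
dequeue() returns 27 -> [12, 7, 6]
enqueue(4) -> [12, 7, 6, 4]
Final queue (front to back): [12, 7, 6, 4]


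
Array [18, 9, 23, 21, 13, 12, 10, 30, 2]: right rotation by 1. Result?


Right rotate by 1: [2, 18, 9, 23, 21, 13, 12, 10, 30]


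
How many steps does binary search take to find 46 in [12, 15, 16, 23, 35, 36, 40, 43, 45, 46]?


Search for 46:
[0,9] mid=4 arr[4]=35
[5,9] mid=7 arr[7]=43
[8,9] mid=8 arr[8]=45
[9,9] mid=9 arr[9]=46
Total: 4 comparisons


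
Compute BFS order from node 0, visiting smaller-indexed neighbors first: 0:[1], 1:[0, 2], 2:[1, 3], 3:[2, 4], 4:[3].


BFS queue: start with [0]
Visit order: [0, 1, 2, 3, 4]


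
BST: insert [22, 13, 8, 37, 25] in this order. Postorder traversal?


Root = 22; build tree by BST insertion.
Postorder traversal: [8, 13, 25, 37, 22]


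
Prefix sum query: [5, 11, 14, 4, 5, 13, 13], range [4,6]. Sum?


Prefix sums: [0, 5, 16, 30, 34, 39, 52, 65]
Sum[4..6] = prefix[7] - prefix[4] = 65 - 34 = 31


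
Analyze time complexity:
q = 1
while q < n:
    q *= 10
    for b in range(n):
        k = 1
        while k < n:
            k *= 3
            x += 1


Per nesting level: O(log n) * O(n) * O(log n) = O(n (log n)^2)
Complexity: O(n (log n)^2)


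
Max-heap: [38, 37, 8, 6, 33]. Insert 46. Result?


Append 46: [38, 37, 8, 6, 33, 46]
Bubble up: swap idx 5(46) with idx 2(8); swap idx 2(46) with idx 0(38)
Result: [46, 37, 38, 6, 33, 8]


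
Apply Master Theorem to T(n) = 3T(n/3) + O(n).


a=3, b=3, c=1. log_3(3)=1 = c=1. Case 2: O(n^c log n) = O(n log n)
Complexity: O(n log n)


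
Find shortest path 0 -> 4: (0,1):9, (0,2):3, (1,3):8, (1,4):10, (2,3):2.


Dijkstra from 0:
Distances: {0: 0, 1: 9, 2: 3, 3: 5, 4: 19}
Shortest distance to 4 = 19, path = [0, 1, 4]


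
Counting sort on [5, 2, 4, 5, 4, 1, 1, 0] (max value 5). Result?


Count array: [1, 2, 1, 0, 2, 2]
Reconstruct: [0, 1, 1, 2, 4, 4, 5, 5]


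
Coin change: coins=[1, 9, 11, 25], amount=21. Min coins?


dp[0]=0; dp[i]=1+min(dp[i-c] for c in coins)
...dp[16]=6, dp[17]=7, dp[18]=2, dp[19]=3, dp[20]=2, dp[21]=3
Minimum coins for 21 = 3


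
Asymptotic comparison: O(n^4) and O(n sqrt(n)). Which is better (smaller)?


n^1.5 grows slower than quartic
O(n sqrt(n)) is asymptotically smaller; O(n^4) grows faster


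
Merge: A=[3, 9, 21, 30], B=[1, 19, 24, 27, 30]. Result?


Compare heads, take smaller each step.
Merged: [1, 3, 9, 19, 21, 24, 27, 30, 30]


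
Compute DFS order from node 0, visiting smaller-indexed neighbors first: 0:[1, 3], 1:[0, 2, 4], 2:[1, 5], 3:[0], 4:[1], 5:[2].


DFS stack-based: start with [0]
Visit order: [0, 1, 2, 5, 4, 3]


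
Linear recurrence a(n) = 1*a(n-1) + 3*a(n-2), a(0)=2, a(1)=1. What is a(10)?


Build bottom-up:
...a(8)=799, a(9)=1810, a(10)=1*1810+3*799=4207


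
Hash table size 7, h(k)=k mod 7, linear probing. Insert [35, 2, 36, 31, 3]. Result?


Insertions: 35->slot 0; 2->slot 2; 36->slot 1; 31->slot 3; 3->slot 4
Table: [35, 36, 2, 31, 3, None, None]


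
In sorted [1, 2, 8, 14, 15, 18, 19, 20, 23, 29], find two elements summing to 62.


Two pointers: lo=0, hi=9
No pair sums to 62


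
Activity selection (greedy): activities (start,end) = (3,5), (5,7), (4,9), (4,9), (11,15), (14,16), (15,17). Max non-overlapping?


Greedy: pick earliest-ending, then skip overlaps.
Selected (4 activities): [(3, 5), (5, 7), (11, 15), (15, 17)]


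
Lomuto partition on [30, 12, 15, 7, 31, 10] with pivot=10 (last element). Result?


Elements <= 10 go left of pivot.
Result: [7, 10, 15, 30, 31, 12], pivot at index 1


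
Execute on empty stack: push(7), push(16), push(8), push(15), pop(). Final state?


push(7) -> [7]
push(16) -> [7, 16]
push(8) -> [7, 16, 8]
push(15) -> [7, 16, 8, 15]
pop() returns 15 -> [7, 16, 8]
Final stack (bottom to top): [7, 16, 8]


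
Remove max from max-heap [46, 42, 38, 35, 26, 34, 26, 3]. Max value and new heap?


Max = 46
Replace root with last, heapify down
Resulting heap: [42, 35, 38, 3, 26, 34, 26]


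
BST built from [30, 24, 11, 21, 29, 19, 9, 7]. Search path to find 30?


BST root = 30
Search for 30: compare at each node
Path: [30]


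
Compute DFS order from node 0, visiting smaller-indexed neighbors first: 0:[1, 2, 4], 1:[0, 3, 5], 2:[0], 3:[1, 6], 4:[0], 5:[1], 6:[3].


DFS stack-based: start with [0]
Visit order: [0, 1, 3, 6, 5, 2, 4]


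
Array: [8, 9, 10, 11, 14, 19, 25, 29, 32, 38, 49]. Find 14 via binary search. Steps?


Search for 14:
[0,10] mid=5 arr[5]=19
[0,4] mid=2 arr[2]=10
[3,4] mid=3 arr[3]=11
[4,4] mid=4 arr[4]=14
Total: 4 comparisons


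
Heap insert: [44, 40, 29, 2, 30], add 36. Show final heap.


Append 36: [44, 40, 29, 2, 30, 36]
Bubble up: swap idx 5(36) with idx 2(29)
Result: [44, 40, 36, 2, 30, 29]


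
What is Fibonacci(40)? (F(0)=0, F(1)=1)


F(n)=F(n-1)+F(n-2)
...F(38)=39088169, F(39)=63245986, F(40)=102334155


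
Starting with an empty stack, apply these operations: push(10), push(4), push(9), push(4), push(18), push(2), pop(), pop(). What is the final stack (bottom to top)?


push(10) -> [10]
push(4) -> [10, 4]
push(9) -> [10, 4, 9]
push(4) -> [10, 4, 9, 4]
push(18) -> [10, 4, 9, 4, 18]
push(2) -> [10, 4, 9, 4, 18, 2]
pop() returns 2 -> [10, 4, 9, 4, 18]
pop() returns 18 -> [10, 4, 9, 4]
Final stack (bottom to top): [10, 4, 9, 4]


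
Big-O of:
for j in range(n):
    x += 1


Per nesting level: O(n) = O(n)
Complexity: O(n)


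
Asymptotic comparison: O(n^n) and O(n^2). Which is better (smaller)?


quadratic grows slower than n^n
O(n^2) is asymptotically smaller; O(n^n) grows faster


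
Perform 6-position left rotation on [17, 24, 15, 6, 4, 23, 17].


Left rotate by 6: [17, 17, 24, 15, 6, 4, 23]


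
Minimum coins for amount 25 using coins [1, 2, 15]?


dp[0]=0; dp[i]=1+min(dp[i-c] for c in coins)
...dp[20]=4, dp[21]=4, dp[22]=5, dp[23]=5, dp[24]=6, dp[25]=6
Minimum coins for 25 = 6


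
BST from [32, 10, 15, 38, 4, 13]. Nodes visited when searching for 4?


BST root = 32
Search for 4: compare at each node
Path: [32, 10, 4]


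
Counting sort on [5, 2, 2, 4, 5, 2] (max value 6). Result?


Count array: [0, 0, 3, 0, 1, 2, 0]
Reconstruct: [2, 2, 2, 4, 5, 5]


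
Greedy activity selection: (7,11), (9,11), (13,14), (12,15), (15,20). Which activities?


Greedy: pick earliest-ending, then skip overlaps.
Selected (3 activities): [(7, 11), (13, 14), (15, 20)]


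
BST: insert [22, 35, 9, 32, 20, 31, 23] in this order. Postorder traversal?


Root = 22; build tree by BST insertion.
Postorder traversal: [20, 9, 23, 31, 32, 35, 22]


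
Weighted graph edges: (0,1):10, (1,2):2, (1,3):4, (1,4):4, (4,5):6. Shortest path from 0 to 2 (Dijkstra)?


Dijkstra from 0:
Distances: {0: 0, 1: 10, 2: 12, 3: 14, 4: 14, 5: 20}
Shortest distance to 2 = 12, path = [0, 1, 2]


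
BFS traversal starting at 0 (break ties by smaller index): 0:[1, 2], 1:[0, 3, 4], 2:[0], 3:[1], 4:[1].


BFS queue: start with [0]
Visit order: [0, 1, 2, 3, 4]


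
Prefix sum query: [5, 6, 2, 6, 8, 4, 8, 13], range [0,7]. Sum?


Prefix sums: [0, 5, 11, 13, 19, 27, 31, 39, 52]
Sum[0..7] = prefix[8] - prefix[0] = 52 - 0 = 52


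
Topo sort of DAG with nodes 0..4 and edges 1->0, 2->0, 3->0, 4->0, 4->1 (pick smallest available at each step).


Kahn's algorithm, process smallest node first
Order: [2, 3, 4, 1, 0]


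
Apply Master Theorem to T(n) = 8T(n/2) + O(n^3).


a=8, b=2, c=3. log_2(8)=3 = c=3. Case 2: O(n^c log n) = O(n^3 log n)
Complexity: O(n^3 log n)


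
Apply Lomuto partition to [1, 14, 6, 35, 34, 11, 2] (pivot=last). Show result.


Elements <= 2 go left of pivot.
Result: [1, 2, 6, 35, 34, 11, 14], pivot at index 1


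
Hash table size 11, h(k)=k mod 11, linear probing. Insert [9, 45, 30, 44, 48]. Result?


Insertions: 9->slot 9; 45->slot 1; 30->slot 8; 44->slot 0; 48->slot 4
Table: [44, 45, None, None, 48, None, None, None, 30, 9, None]


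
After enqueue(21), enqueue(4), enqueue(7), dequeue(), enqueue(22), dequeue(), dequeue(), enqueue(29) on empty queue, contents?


enqueue(21) -> [21]
enqueue(4) -> [21, 4]
enqueue(7) -> [21, 4, 7]
dequeue() returns 21 -> [4, 7]
enqueue(22) -> [4, 7, 22]
dequeue() returns 4 -> [7, 22]
dequeue() returns 7 -> [22]
enqueue(29) -> [22, 29]
Final queue (front to back): [22, 29]


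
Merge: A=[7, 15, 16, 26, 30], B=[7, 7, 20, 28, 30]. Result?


Compare heads, take smaller each step.
Merged: [7, 7, 7, 15, 16, 20, 26, 28, 30, 30]


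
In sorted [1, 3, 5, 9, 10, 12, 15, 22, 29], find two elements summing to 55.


Two pointers: lo=0, hi=8
No pair sums to 55


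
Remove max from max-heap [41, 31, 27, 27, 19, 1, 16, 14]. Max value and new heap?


Max = 41
Replace root with last, heapify down
Resulting heap: [31, 27, 27, 14, 19, 1, 16]


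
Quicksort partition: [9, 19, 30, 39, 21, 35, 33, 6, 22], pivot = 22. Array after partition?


Elements <= 22 go left of pivot.
Result: [9, 19, 21, 6, 22, 35, 33, 39, 30], pivot at index 4


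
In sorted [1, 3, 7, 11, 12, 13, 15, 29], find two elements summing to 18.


Two pointers: lo=0, hi=7
Found pair: (3, 15) summing to 18


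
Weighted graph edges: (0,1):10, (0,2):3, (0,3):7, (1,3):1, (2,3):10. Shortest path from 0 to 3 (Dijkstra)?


Dijkstra from 0:
Distances: {0: 0, 1: 8, 2: 3, 3: 7}
Shortest distance to 3 = 7, path = [0, 3]


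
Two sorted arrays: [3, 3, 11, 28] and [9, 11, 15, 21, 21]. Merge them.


Compare heads, take smaller each step.
Merged: [3, 3, 9, 11, 11, 15, 21, 21, 28]


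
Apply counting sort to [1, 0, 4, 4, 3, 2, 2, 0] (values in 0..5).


Count array: [2, 1, 2, 1, 2, 0]
Reconstruct: [0, 0, 1, 2, 2, 3, 4, 4]


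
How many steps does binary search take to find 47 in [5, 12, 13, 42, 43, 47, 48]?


Search for 47:
[0,6] mid=3 arr[3]=42
[4,6] mid=5 arr[5]=47
Total: 2 comparisons


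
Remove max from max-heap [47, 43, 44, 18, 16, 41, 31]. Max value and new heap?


Max = 47
Replace root with last, heapify down
Resulting heap: [44, 43, 41, 18, 16, 31]


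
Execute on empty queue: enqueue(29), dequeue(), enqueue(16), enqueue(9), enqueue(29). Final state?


enqueue(29) -> [29]
dequeue() returns 29 -> []
enqueue(16) -> [16]
enqueue(9) -> [16, 9]
enqueue(29) -> [16, 9, 29]
Final queue (front to back): [16, 9, 29]


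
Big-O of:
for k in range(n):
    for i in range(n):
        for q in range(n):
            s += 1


Per nesting level: O(n) * O(n) * O(n) = O(n^3)
Complexity: O(n^3)


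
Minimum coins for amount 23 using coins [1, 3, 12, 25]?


dp[0]=0; dp[i]=1+min(dp[i-c] for c in coins)
...dp[18]=3, dp[19]=4, dp[20]=5, dp[21]=4, dp[22]=5, dp[23]=6
Minimum coins for 23 = 6


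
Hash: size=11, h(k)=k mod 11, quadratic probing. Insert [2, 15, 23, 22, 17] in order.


Insertions: 2->slot 2; 15->slot 4; 23->slot 1; 22->slot 0; 17->slot 6
Table: [22, 23, 2, None, 15, None, 17, None, None, None, None]


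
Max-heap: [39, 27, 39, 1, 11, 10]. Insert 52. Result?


Append 52: [39, 27, 39, 1, 11, 10, 52]
Bubble up: swap idx 6(52) with idx 2(39); swap idx 2(52) with idx 0(39)
Result: [52, 27, 39, 1, 11, 10, 39]


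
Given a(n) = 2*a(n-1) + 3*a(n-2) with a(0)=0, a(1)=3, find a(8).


Build bottom-up:
...a(6)=546, a(7)=1641, a(8)=2*1641+3*546=4920


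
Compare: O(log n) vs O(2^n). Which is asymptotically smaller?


logarithmic grows slower than exponential
O(log n) is asymptotically smaller; O(2^n) grows faster


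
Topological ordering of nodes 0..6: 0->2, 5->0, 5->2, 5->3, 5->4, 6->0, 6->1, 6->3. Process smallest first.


Kahn's algorithm, process smallest node first
Order: [5, 4, 6, 0, 1, 2, 3]


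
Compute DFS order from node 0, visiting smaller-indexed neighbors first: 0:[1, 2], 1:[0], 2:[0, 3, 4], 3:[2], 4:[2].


DFS stack-based: start with [0]
Visit order: [0, 1, 2, 3, 4]


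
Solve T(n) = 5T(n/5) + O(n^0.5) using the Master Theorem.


a=5, b=5, c=0.5. log_5(5)=1 > c=0.5. Case 1: O(n^log_b(a)) = O(n)
Complexity: O(n)


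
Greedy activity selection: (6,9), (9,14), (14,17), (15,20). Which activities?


Greedy: pick earliest-ending, then skip overlaps.
Selected (3 activities): [(6, 9), (9, 14), (14, 17)]


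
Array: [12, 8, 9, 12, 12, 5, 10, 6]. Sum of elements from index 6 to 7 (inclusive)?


Prefix sums: [0, 12, 20, 29, 41, 53, 58, 68, 74]
Sum[6..7] = prefix[8] - prefix[6] = 74 - 58 = 16


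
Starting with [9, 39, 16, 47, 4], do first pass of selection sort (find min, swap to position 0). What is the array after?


After one pass: [4, 39, 16, 47, 9]


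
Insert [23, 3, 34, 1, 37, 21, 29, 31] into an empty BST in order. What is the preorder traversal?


Root = 23; build tree by BST insertion.
Preorder traversal: [23, 3, 1, 21, 34, 29, 31, 37]


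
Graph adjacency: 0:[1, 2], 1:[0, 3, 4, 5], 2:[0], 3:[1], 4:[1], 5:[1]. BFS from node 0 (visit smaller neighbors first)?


BFS queue: start with [0]
Visit order: [0, 1, 2, 3, 4, 5]


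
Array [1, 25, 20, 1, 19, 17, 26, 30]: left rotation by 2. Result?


Left rotate by 2: [20, 1, 19, 17, 26, 30, 1, 25]


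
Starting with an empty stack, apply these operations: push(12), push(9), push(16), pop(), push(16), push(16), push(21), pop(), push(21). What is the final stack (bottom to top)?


push(12) -> [12]
push(9) -> [12, 9]
push(16) -> [12, 9, 16]
pop() returns 16 -> [12, 9]
push(16) -> [12, 9, 16]
push(16) -> [12, 9, 16, 16]
push(21) -> [12, 9, 16, 16, 21]
pop() returns 21 -> [12, 9, 16, 16]
push(21) -> [12, 9, 16, 16, 21]
Final stack (bottom to top): [12, 9, 16, 16, 21]


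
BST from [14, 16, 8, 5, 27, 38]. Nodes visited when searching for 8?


BST root = 14
Search for 8: compare at each node
Path: [14, 8]


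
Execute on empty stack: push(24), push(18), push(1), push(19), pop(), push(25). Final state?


push(24) -> [24]
push(18) -> [24, 18]
push(1) -> [24, 18, 1]
push(19) -> [24, 18, 1, 19]
pop() returns 19 -> [24, 18, 1]
push(25) -> [24, 18, 1, 25]
Final stack (bottom to top): [24, 18, 1, 25]


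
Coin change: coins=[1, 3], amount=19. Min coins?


dp[0]=0; dp[i]=1+min(dp[i-c] for c in coins)
...dp[14]=6, dp[15]=5, dp[16]=6, dp[17]=7, dp[18]=6, dp[19]=7
Minimum coins for 19 = 7


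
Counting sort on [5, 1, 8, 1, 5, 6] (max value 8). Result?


Count array: [0, 2, 0, 0, 0, 2, 1, 0, 1]
Reconstruct: [1, 1, 5, 5, 6, 8]


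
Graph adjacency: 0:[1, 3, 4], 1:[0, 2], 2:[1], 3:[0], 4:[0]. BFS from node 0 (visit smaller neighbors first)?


BFS queue: start with [0]
Visit order: [0, 1, 3, 4, 2]


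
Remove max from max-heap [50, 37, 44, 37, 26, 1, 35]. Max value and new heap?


Max = 50
Replace root with last, heapify down
Resulting heap: [44, 37, 35, 37, 26, 1]


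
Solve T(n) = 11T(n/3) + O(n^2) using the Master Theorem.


a=11, b=3, c=2. log_3(11)=2.183 > c=2. Case 1: O(n^log_b(a)) = O(n^2.183)
Complexity: O(n^2.183)


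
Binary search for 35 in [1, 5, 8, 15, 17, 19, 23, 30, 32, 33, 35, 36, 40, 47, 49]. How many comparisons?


Search for 35:
[0,14] mid=7 arr[7]=30
[8,14] mid=11 arr[11]=36
[8,10] mid=9 arr[9]=33
[10,10] mid=10 arr[10]=35
Total: 4 comparisons


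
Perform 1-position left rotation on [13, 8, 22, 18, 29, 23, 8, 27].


Left rotate by 1: [8, 22, 18, 29, 23, 8, 27, 13]


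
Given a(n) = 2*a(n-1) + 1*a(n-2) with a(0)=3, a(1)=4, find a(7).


Build bottom-up:
...a(5)=152, a(6)=367, a(7)=2*367+1*152=886


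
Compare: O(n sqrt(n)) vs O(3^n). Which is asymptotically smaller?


n^1.5 grows slower than exponential (base 3)
O(n sqrt(n)) is asymptotically smaller; O(3^n) grows faster


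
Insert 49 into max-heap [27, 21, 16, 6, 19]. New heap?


Append 49: [27, 21, 16, 6, 19, 49]
Bubble up: swap idx 5(49) with idx 2(16); swap idx 2(49) with idx 0(27)
Result: [49, 21, 27, 6, 19, 16]
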